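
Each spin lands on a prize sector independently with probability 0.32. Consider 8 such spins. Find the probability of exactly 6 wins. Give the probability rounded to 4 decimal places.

X ~ Binomial(n=8, p=0.32).
P(X=6) = C(8,6) · p^6 · (1−p)^2
= 28 · 0.0010737 · 0.4624 = 0.013902

0.0139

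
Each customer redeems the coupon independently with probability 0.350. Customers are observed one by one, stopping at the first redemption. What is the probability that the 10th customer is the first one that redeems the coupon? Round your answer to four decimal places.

0.0072

Geometric (trials to first success), p = 0.35.
P(Y = 10) = (1−p)^9 · p = 0.020712 · 0.35 = 0.007249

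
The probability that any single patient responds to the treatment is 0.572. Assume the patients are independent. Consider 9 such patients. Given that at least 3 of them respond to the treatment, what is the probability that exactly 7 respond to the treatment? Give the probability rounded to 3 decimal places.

X ~ Binomial(9, 0.572). Want P(X=7 | X≥3) = P(X=7) / P(X≥3).
P(X=7) = C(9,7)·0.572^7·0.428^2 = 0.13212
P(X≥3) = 1 − 0.00048 − 0.00580 − 0.03099 = 0.96273
Ratio = 0.13212 / 0.96273 = 0.13723

0.137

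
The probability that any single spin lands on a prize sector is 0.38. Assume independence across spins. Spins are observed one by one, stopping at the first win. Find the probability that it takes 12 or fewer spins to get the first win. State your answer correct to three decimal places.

Y = number of spins to the first success; geometric, p = 0.38.
P(Y ≤ 12) = 1 − (1−p)^12 = 1 − 0.00323 = 0.99677

0.997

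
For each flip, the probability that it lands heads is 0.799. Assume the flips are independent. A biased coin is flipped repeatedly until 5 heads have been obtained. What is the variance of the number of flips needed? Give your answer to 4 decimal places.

1.5742

Y = total flips until the fifth success; negative binomial with r=5, p=0.799.
Var(Y) = r(1−p)/p² = 5·0.201 / 0.799² = 1.574246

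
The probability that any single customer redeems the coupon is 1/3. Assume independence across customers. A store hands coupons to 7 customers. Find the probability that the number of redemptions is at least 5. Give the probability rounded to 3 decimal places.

X ~ Binomial(7, 0.333333); P(X ≥ 5) = Σ C(7,k) p^k (1−p)^(7−k) over k:
  k=5: C(7,5)·0.333333^5·0.666667^2 = 0.03841
  k=6: C(7,6)·0.333333^6·0.666667^1 = 0.00640
  k=7: C(7,7)·0.333333^7·0.666667^0 = 0.00046
Total = 0.04527

0.045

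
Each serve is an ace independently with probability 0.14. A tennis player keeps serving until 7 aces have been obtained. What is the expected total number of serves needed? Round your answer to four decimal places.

50.0000

Y = total serves until the seventh success; negative binomial with r=7, p=0.14.
E[Y] = r / p = 7 / 0.14 = 50.000000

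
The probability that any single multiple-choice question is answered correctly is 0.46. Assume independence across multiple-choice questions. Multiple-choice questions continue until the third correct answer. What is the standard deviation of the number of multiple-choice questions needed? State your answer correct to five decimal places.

Y = total multiple-choice questions until the third success; negative binomial with r=3, p=0.46.
SD(Y) = √[r(1−p)/p²] = √(7.6559546) = 2.7669396

2.76694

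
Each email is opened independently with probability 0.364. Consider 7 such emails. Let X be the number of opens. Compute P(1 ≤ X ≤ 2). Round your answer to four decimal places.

X ~ Binomial(7, 0.364); P(1 ≤ X ≤ 2) = Σ C(7,k) p^k (1−p)^(7−k) over k:
  k=1: C(7,1)·0.364^1·0.636^6 = 0.168633
  k=2: C(7,2)·0.364^2·0.636^5 = 0.289539
Total = 0.458172

0.4582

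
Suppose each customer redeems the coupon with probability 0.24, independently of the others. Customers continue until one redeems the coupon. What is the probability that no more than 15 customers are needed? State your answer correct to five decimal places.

0.98370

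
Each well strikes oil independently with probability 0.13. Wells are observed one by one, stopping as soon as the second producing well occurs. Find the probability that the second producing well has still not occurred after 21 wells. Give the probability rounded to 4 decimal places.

0.2222

Needing more than 21 wells ⇔ fewer than 2 successes in the first 21. With X ~ Binomial(21, 0.13), P(Y > 21) = P(X ≤ 1).
  k=0: C(21,0)·0.13^0·0.87^21 = 0.053691
  k=1: C(21,1)·0.13^1·0.87^20 = 0.168480
P(X ≤ 1) = 0.222171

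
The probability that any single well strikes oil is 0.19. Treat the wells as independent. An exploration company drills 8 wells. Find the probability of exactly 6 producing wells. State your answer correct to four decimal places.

0.0009

X ~ Binomial(n=8, p=0.19).
P(X=6) = C(8,6) · p^6 · (1−p)^2
= 28 · 4.7046e-05 · 0.6561 = 0.000864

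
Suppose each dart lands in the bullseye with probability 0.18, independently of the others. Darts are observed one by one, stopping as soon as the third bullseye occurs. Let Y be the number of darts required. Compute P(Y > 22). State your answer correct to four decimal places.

Needing more than 22 darts ⇔ fewer than 3 successes in the first 22. With X ~ Binomial(22, 0.18), P(Y > 22) = P(X ≤ 2).
  k=0: C(22,0)·0.18^0·0.82^22 = 0.012703
  k=1: C(22,1)·0.18^1·0.82^21 = 0.061346
  k=2: C(22,2)·0.18^2·0.82^20 = 0.141395
P(X ≤ 2) = 0.215444

0.2154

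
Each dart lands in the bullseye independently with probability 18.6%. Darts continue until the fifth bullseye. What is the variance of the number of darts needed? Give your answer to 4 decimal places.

Y = total darts until the fifth success; negative binomial with r=5, p=0.186.
Var(Y) = r(1−p)/p² = 5·0.814 / 0.186² = 117.643658

117.6437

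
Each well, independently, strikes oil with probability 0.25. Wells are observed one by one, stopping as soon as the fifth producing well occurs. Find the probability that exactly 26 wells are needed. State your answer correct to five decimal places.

Y = trial on which the fifth success occurs; negative binomial, r=5, p=0.25.
P(Y=26) = C(25,4) · p^5 · (1−p)^21
= 12650 · 0.00097656 · 0.0023784 = 0.0293817

0.02938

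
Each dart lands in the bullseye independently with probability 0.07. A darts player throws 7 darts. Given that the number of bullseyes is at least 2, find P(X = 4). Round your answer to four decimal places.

0.0083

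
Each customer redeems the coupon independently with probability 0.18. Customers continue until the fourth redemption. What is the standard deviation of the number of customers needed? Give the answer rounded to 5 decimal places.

10.06154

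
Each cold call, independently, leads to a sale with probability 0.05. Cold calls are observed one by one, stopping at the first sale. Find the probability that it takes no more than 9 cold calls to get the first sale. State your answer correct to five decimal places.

Y = number of cold calls to the first success; geometric, p = 0.05.
P(Y ≤ 9) = 1 − (1−p)^9 = 1 − 0.6302494 = 0.3697506

0.36975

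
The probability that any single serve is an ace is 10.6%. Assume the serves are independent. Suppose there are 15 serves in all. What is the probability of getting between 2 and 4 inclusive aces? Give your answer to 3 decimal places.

0.466

X ~ Binomial(15, 0.106); P(2 ≤ X ≤ 4) = Σ C(15,k) p^k (1−p)^(15−k) over k:
  k=2: C(15,2)·0.106^2·0.894^13 = 0.27491
  k=3: C(15,3)·0.106^3·0.894^12 = 0.14125
  k=4: C(15,4)·0.106^4·0.894^11 = 0.05024
Total = 0.46640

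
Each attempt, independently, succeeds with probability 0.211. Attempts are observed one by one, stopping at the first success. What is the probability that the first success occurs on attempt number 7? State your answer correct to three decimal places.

Geometric (trials to first success), p = 0.211.
P(Y = 7) = (1−p)^6 · p = 0.24125 · 0.211 = 0.05090

0.051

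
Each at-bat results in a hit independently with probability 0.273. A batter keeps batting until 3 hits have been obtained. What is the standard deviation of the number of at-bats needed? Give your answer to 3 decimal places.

Y = total at-bats until the third success; negative binomial with r=3, p=0.273.
SD(Y) = √[r(1−p)/p²] = √(29.26378) = 5.40960

5.410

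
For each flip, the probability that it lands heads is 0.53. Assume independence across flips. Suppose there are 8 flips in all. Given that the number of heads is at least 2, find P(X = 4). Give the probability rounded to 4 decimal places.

0.2761

X ~ Binomial(8, 0.53). Want P(X=4 | X≥2) = P(X=4) / P(X≥2).
P(X=4) = C(8,4)·0.53^4·0.47^4 = 0.269521
P(X≥2) = 1 − 0.002381 − 0.021481 = 0.976138
Ratio = 0.269521 / 0.976138 = 0.276110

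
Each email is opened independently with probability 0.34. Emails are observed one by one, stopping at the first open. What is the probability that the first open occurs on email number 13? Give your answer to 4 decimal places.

0.0023

Geometric (trials to first success), p = 0.34.
P(Y = 13) = (1−p)^12 · p = 0.0068317 · 0.34 = 0.002323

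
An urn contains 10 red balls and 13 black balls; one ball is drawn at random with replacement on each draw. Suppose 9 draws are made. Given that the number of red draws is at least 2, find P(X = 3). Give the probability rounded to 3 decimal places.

0.236

X ~ Binomial(9, 0.434783). Want P(X=3 | X≥2) = P(X=3) / P(X≥2).
P(X=3) = C(9,3)·0.434783^3·0.565217^6 = 0.22511
P(X≥2) = 1 − 0.00589 − 0.04076 = 0.95335
Ratio = 0.22511 / 0.95335 = 0.23612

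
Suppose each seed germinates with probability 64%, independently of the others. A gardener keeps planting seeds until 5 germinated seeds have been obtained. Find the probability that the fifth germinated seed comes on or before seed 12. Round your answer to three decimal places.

Finishing within 12 seeds ⇔ at least 5 successes in the first 12. With X ~ Binomial(12, 0.64), P(Y ≤ 12) = 1 − P(X ≤ 4).
  k=0: C(12,0)·0.64^0·0.36^12 = 0.00000
  k=1: C(12,1)·0.64^1·0.36^11 = 0.00010
  k=2: C(12,2)·0.64^2·0.36^10 = 0.00099
  k=3: C(12,3)·0.64^3·0.36^9 = 0.00586
  k=4: C(12,4)·0.64^4·0.36^8 = 0.02343
1 − 0.03038 = 0.96962

0.970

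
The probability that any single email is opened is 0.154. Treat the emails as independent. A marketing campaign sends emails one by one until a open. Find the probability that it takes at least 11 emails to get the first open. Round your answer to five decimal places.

0.18780

Y = number of emails to the first success; geometric, p = 0.154.
P(Y > 10) = P(first 10 all fail) = (1−p)^10 = 0.1878035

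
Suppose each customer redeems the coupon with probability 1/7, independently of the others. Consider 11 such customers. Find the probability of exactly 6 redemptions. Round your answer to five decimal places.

X ~ Binomial(n=11, p=0.142857).
P(X=6) = C(11,6) · p^6 · (1−p)^5
= 462 · 8.4999e-06 · 0.46266 = 0.0018169

0.00182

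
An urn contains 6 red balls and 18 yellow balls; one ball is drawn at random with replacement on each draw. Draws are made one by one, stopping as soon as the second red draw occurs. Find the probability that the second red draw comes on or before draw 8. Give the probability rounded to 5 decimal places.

0.63292

Finishing within 8 draws ⇔ at least 2 successes in the first 8. With X ~ Binomial(8, 0.25), P(Y ≤ 8) = 1 − P(X ≤ 1).
  k=0: C(8,0)·0.25^0·0.75^8 = 0.1001129
  k=1: C(8,1)·0.25^1·0.75^7 = 0.2669678
1 − 0.3670807 = 0.6329193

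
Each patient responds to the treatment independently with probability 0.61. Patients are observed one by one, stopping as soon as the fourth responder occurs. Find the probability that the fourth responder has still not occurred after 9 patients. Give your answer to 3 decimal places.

Needing more than 9 patients ⇔ fewer than 4 successes in the first 9. With X ~ Binomial(9, 0.61), P(Y > 9) = P(X ≤ 3).
  k=0: C(9,0)·0.61^0·0.39^9 = 0.00021
  k=1: C(9,1)·0.61^1·0.39^8 = 0.00294
  k=2: C(9,2)·0.61^2·0.39^7 = 0.01838
  k=3: C(9,3)·0.61^3·0.39^6 = 0.06709
P(X ≤ 3) = 0.08862

0.089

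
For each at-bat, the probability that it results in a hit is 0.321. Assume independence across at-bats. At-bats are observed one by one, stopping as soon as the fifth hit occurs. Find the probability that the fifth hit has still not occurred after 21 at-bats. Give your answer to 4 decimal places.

0.1465

Needing more than 21 at-bats ⇔ fewer than 5 successes in the first 21. With X ~ Binomial(21, 0.321), P(Y > 21) = P(X ≤ 4).
  k=0: C(21,0)·0.321^0·0.679^21 = 0.000295
  k=1: C(21,1)·0.321^1·0.679^20 = 0.002925
  k=2: C(21,2)·0.321^2·0.679^19 = 0.013828
  k=3: C(21,3)·0.321^3·0.679^18 = 0.041402
  k=4: C(21,4)·0.321^4·0.679^17 = 0.088079
P(X ≤ 4) = 0.146528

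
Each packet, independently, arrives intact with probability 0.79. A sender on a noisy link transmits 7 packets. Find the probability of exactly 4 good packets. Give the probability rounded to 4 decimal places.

X ~ Binomial(n=7, p=0.79).
P(X=4) = C(7,4) · p^4 · (1−p)^3
= 35 · 0.3895 · 0.009261 = 0.126251

0.1263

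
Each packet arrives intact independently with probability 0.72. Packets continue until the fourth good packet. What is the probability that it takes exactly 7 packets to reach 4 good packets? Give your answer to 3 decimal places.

0.118

Y = trial on which the fourth success occurs; negative binomial, r=4, p=0.72.
P(Y=7) = C(6,3) · p^4 · (1−p)^3
= 20 · 0.26874 · 0.021952 = 0.11799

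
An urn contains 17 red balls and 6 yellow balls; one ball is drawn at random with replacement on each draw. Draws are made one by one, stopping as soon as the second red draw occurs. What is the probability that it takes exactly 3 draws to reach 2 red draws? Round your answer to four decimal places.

0.2850

Y = trial on which the second success occurs; negative binomial, r=2, p=0.739130.
P(Y=3) = C(2,1) · p^2 · (1−p)^1
= 2 · 0.54631 · 0.26087 = 0.285033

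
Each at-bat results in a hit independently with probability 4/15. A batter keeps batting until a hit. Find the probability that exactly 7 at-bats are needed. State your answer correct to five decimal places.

Geometric (trials to first success), p = 0.266667.
P(Y = 7) = (1−p)^6 · p = 0.15553 · 0.266667 = 0.0414741

0.04147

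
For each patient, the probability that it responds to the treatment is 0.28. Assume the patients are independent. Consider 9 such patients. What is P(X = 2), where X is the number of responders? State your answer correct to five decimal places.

X ~ Binomial(n=9, p=0.28).
P(X=2) = C(9,2) · p^2 · (1−p)^7
= 36 · 0.0784 · 0.10031 = 0.2831040

0.28310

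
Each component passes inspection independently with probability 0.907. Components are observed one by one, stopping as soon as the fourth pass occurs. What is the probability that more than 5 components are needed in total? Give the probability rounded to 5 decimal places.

0.07150

Needing more than 5 components ⇔ fewer than 4 successes in the first 5. With X ~ Binomial(5, 0.907), P(Y > 5) = P(X ≤ 3).
  k=0: C(5,0)·0.907^0·0.093^5 = 0.0000070
  k=1: C(5,1)·0.907^1·0.093^4 = 0.0003392
  k=2: C(5,2)·0.907^2·0.093^3 = 0.0066170
  k=3: C(5,3)·0.907^3·0.093^2 = 0.0645339
P(X ≤ 3) = 0.0714971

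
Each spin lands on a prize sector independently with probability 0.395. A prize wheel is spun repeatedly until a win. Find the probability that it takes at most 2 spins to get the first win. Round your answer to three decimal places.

0.634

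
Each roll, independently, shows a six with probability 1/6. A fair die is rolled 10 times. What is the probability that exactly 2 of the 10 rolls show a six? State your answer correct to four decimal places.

0.2907

X ~ Binomial(n=10, p=0.166667).
P(X=2) = C(10,2) · p^2 · (1−p)^8
= 45 · 0.027778 · 0.23257 = 0.290710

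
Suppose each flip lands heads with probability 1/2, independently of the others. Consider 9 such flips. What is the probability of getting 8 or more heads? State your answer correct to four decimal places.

0.0195

X ~ Binomial(9, 0.50); P(X ≥ 8) = Σ C(9,k) p^k (1−p)^(9−k) over k:
  k=8: C(9,8)·0.50^8·0.50^1 = 0.017578
  k=9: C(9,9)·0.50^9·0.50^0 = 0.001953
Total = 0.019531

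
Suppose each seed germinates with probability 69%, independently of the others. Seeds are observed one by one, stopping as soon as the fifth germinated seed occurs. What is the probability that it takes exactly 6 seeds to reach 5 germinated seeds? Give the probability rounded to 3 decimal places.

0.242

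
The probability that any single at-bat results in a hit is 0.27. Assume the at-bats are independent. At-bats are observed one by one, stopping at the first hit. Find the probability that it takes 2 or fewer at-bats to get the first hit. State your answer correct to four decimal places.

0.4671

Y = number of at-bats to the first success; geometric, p = 0.27.
P(Y ≤ 2) = 1 − (1−p)^2 = 1 − 0.532900 = 0.467100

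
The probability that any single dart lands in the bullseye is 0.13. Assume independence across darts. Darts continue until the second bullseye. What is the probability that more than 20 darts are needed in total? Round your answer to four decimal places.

0.2461

Needing more than 20 darts ⇔ fewer than 2 successes in the first 20. With X ~ Binomial(20, 0.13), P(Y > 20) = P(X ≤ 1).
  k=0: C(20,0)·0.13^0·0.87^20 = 0.061714
  k=1: C(20,1)·0.13^1·0.87^19 = 0.184433
P(X ≤ 1) = 0.246147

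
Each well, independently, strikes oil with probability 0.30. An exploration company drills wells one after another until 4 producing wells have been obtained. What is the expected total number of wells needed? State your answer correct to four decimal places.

13.3333

Y = total wells until the fourth success; negative binomial with r=4, p=0.30.
E[Y] = r / p = 4 / 0.30 = 13.333333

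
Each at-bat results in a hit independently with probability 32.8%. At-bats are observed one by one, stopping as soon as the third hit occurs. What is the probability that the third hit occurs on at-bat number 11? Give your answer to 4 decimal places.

Y = trial on which the third success occurs; negative binomial, r=3, p=0.328.
P(Y=11) = C(10,2) · p^3 · (1−p)^8
= 45 · 0.035288 · 0.041587 = 0.066037

0.0660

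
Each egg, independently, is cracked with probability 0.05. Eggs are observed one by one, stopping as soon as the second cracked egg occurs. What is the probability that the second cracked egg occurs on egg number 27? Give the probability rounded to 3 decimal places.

Y = trial on which the second success occurs; negative binomial, r=2, p=0.05.
P(Y=27) = C(26,1) · p^2 · (1−p)^25
= 26 · 0.0025 · 0.27739 = 0.01803

0.018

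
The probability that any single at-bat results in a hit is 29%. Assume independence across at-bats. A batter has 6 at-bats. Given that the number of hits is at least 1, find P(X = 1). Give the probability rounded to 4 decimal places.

0.3601

X ~ Binomial(6, 0.29). Want P(X=1 | X≥1) = P(X=1) / P(X≥1).
P(X=1) = C(6,1)·0.29^1·0.71^5 = 0.313936
P(X≥1) = 1 − 0.128100 = 0.871900
Ratio = 0.313936 / 0.871900 = 0.360060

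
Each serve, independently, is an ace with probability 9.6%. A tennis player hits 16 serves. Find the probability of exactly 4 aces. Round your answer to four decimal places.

X ~ Binomial(n=16, p=0.096).
P(X=4) = C(16,4) · p^4 · (1−p)^12
= 1820 · 8.4935e-05 · 0.29787 = 0.046044

0.0460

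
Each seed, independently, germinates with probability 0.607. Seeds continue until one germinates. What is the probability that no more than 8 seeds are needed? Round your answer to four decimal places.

Y = number of seeds to the first success; geometric, p = 0.607.
P(Y ≤ 8) = 1 − (1−p)^8 = 1 − 0.000569 = 0.999431

0.9994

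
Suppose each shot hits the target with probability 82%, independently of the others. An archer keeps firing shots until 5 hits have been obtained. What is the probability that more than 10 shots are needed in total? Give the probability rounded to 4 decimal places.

0.0037

Needing more than 10 shots ⇔ fewer than 5 successes in the first 10. With X ~ Binomial(10, 0.82), P(Y > 10) = P(X ≤ 4).
  k=0: C(10,0)·0.82^0·0.18^10 = 0.000000
  k=1: C(10,1)·0.82^1·0.18^9 = 0.000002
  k=2: C(10,2)·0.82^2·0.18^8 = 0.000033
  k=3: C(10,3)·0.82^3·0.18^7 = 0.000405
  k=4: C(10,4)·0.82^4·0.18^6 = 0.003229
P(X ≤ 4) = 0.003669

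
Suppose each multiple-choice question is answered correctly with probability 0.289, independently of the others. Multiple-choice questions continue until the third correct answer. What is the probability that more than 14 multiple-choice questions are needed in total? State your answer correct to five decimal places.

0.18329

Needing more than 14 multiple-choice questions ⇔ fewer than 3 successes in the first 14. With X ~ Binomial(14, 0.289), P(Y > 14) = P(X ≤ 2).
  k=0: C(14,0)·0.289^0·0.711^14 = 0.0084367
  k=1: C(14,1)·0.289^1·0.711^13 = 0.0480099
  k=2: C(14,2)·0.289^2·0.711^12 = 0.1268447
P(X ≤ 2) = 0.1832913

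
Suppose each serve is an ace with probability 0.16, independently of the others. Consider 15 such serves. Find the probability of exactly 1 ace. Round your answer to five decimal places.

0.20899

X ~ Binomial(n=15, p=0.16).
P(X=1) = C(15,1) · p^1 · (1−p)^14
= 15 · 0.16 · 0.087078 = 0.2089880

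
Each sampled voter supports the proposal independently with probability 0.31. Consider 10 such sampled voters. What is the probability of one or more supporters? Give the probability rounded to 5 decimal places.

P(at least one) = 1 − P(none) = 1 − (1 − 0.31)^10
= 1 − 0.0244619 = 0.9755381

0.97554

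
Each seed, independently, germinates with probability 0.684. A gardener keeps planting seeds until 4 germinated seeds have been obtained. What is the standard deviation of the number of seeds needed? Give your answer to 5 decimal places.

Y = total seeds until the fourth success; negative binomial with r=4, p=0.684.
SD(Y) = √[r(1−p)/p²] = √(2.7016860) = 1.6436806

1.64368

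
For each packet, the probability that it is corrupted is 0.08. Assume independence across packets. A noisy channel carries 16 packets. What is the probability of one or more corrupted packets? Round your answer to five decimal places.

0.73661

P(at least one) = 1 − P(none) = 1 − (1 − 0.08)^16
= 1 − 0.2633936 = 0.7366064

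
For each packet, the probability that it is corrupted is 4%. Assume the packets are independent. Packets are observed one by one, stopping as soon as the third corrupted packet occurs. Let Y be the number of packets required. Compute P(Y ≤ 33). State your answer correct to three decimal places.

0.144

Finishing within 33 packets ⇔ at least 3 successes in the first 33. With X ~ Binomial(33, 0.04), P(Y ≤ 33) = 1 − P(X ≤ 2).
  k=0: C(33,0)·0.04^0·0.96^33 = 0.25999
  k=1: C(33,1)·0.04^1·0.96^32 = 0.35748
  k=2: C(33,2)·0.04^2·0.96^31 = 0.23832
1 − 0.85579 = 0.14421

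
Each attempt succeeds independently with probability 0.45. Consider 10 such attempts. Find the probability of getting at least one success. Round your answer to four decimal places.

P(at least one) = 1 − P(none) = 1 − (1 − 0.45)^10
= 1 − 0.002533 = 0.997467

0.9975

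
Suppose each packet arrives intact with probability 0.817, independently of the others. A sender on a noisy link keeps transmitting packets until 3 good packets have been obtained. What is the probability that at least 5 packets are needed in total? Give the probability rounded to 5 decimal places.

0.15527

Needing more than 4 packets ⇔ fewer than 3 successes in the first 4. With X ~ Binomial(4, 0.817), P(Y > 4) = P(X ≤ 2).
  k=0: C(4,0)·0.817^0·0.183^4 = 0.0011215
  k=1: C(4,1)·0.817^1·0.183^3 = 0.0200279
  k=2: C(4,2)·0.817^2·0.183^2 = 0.1341212
P(X ≤ 2) = 0.1552706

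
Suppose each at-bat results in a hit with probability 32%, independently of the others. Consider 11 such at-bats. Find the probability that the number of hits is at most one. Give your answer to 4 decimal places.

X ~ Binomial(11, 0.32); P(X ≤ 1) = Σ C(11,k) p^k (1−p)^(11−k) over k:
  k=0: C(11,0)·0.32^0·0.68^11 = 0.014375
  k=1: C(11,1)·0.32^1·0.68^10 = 0.074410
Total = 0.088785

0.0888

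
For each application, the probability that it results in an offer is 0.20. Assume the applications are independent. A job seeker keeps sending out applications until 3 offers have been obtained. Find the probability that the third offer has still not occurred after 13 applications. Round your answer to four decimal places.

0.5017

Needing more than 13 applications ⇔ fewer than 3 successes in the first 13. With X ~ Binomial(13, 0.20), P(Y > 13) = P(X ≤ 2).
  k=0: C(13,0)·0.20^0·0.80^13 = 0.054976
  k=1: C(13,1)·0.20^1·0.80^12 = 0.178671
  k=2: C(13,2)·0.20^2·0.80^11 = 0.268006
P(X ≤ 2) = 0.501652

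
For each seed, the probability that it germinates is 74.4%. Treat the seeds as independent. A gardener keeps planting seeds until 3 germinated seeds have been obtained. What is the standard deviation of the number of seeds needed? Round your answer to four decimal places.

Y = total seeds until the third success; negative binomial with r=3, p=0.744.
SD(Y) = √[r(1−p)/p²] = √(1.387444) = 1.177898

1.1779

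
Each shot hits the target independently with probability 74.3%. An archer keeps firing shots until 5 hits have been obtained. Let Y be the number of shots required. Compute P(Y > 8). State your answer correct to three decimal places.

0.124

Needing more than 8 shots ⇔ fewer than 5 successes in the first 8. With X ~ Binomial(8, 0.743), P(Y > 8) = P(X ≤ 4).
  k=0: C(8,0)·0.743^0·0.257^8 = 0.00002
  k=1: C(8,1)·0.743^1·0.257^7 = 0.00044
  k=2: C(8,2)·0.743^2·0.257^6 = 0.00445
  k=3: C(8,3)·0.743^3·0.257^5 = 0.02575
  k=4: C(8,4)·0.743^4·0.257^4 = 0.09306
P(X ≤ 4) = 0.12373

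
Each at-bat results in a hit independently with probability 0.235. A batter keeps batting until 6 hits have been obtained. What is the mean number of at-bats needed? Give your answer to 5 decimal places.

25.53191

Y = total at-bats until the sixth success; negative binomial with r=6, p=0.235.
E[Y] = r / p = 6 / 0.235 = 25.5319149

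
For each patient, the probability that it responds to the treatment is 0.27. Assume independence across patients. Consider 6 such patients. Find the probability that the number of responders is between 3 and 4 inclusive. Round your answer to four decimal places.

X ~ Binomial(6, 0.27); P(3 ≤ X ≤ 4) = Σ C(6,k) p^k (1−p)^(6−k) over k:
  k=3: C(6,3)·0.27^3·0.73^3 = 0.153140
  k=4: C(6,4)·0.27^4·0.73^2 = 0.042481
Total = 0.195621

0.1956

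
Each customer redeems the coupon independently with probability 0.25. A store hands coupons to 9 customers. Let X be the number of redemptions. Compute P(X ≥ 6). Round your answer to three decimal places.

X ~ Binomial(9, 0.25); P(X ≥ 6) = Σ C(9,k) p^k (1−p)^(9−k) over k:
  k=6: C(9,6)·0.25^6·0.75^3 = 0.00865
  k=7: C(9,7)·0.25^7·0.75^2 = 0.00124
  k=8: C(9,8)·0.25^8·0.75^1 = 0.00010
  k=9: C(9,9)·0.25^9·0.75^0 = 0.00000
Total = 0.00999

0.010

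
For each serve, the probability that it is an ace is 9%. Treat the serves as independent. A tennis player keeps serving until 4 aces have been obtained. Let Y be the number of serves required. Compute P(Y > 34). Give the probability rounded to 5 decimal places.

0.63331

Needing more than 34 serves ⇔ fewer than 4 successes in the first 34. With X ~ Binomial(34, 0.09), P(Y > 34) = P(X ≤ 3).
  k=0: C(34,0)·0.09^0·0.91^34 = 0.0404956
  k=1: C(34,1)·0.09^1·0.91^33 = 0.1361719
  k=2: C(34,2)·0.09^2·0.91^32 = 0.2222145
  k=3: C(34,3)·0.09^3·0.91^31 = 0.2344241
P(X ≤ 3) = 0.6333060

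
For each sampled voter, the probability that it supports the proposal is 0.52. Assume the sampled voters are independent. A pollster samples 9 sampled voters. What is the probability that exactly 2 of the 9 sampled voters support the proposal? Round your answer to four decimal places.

0.0571

X ~ Binomial(n=9, p=0.52).
P(X=2) = C(9,2) · p^2 · (1−p)^7
= 36 · 0.2704 · 0.0058707 = 0.057148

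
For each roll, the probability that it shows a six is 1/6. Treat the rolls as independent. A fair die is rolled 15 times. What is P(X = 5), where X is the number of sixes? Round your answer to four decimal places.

0.0624

X ~ Binomial(n=15, p=0.166667).
P(X=5) = C(15,5) · p^5 · (1−p)^10
= 3003 · 0.0001286 · 0.16151 = 0.062372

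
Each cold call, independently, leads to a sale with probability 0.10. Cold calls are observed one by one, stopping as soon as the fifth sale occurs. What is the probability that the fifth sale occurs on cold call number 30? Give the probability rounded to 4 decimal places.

0.0171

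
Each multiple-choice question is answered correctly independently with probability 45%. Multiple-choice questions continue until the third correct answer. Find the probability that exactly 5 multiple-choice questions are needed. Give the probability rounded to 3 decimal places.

0.165

Y = trial on which the third success occurs; negative binomial, r=3, p=0.45.
P(Y=5) = C(4,2) · p^3 · (1−p)^2
= 6 · 0.091125 · 0.3025 = 0.16539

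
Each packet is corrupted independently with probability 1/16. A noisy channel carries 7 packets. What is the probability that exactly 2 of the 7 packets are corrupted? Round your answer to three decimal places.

0.059

X ~ Binomial(n=7, p=0.0625).
P(X=2) = C(7,2) · p^2 · (1−p)^5
= 21 · 0.0039062 · 0.7242 = 0.05941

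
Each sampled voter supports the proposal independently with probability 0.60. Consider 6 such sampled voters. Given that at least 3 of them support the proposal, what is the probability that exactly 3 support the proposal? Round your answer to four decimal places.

X ~ Binomial(6, 0.60). Want P(X=3 | X≥3) = P(X=3) / P(X≥3).
P(X=3) = C(6,3)·0.60^3·0.40^3 = 0.276480
P(X≥3) = 1 − 0.004096 − 0.036864 − 0.138240 = 0.820800
Ratio = 0.276480 / 0.820800 = 0.336842

0.3368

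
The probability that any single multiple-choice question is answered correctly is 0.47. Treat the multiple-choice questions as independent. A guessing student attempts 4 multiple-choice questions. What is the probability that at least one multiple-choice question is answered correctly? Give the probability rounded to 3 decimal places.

0.921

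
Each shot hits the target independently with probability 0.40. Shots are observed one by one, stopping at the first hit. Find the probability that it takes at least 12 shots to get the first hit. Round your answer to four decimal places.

0.0036

Y = number of shots to the first success; geometric, p = 0.40.
P(Y > 11) = P(first 11 all fail) = (1−p)^11 = 0.003628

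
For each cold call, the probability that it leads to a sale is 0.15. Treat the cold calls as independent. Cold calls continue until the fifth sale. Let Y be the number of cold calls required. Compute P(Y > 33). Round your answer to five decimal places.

0.43552

Needing more than 33 cold calls ⇔ fewer than 5 successes in the first 33. With X ~ Binomial(33, 0.15), P(Y > 33) = P(X ≤ 4).
  k=0: C(33,0)·0.15^0·0.85^33 = 0.0046862
  k=1: C(33,1)·0.15^1·0.85^32 = 0.0272905
  k=2: C(33,2)·0.15^2·0.85^31 = 0.0770554
  k=3: C(33,3)·0.15^3·0.85^30 = 0.1405128
  k=4: C(33,4)·0.15^4·0.85^29 = 0.1859728
P(X ≤ 4) = 0.4355177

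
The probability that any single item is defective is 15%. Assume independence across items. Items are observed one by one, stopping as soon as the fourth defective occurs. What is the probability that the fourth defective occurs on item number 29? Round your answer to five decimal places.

0.02852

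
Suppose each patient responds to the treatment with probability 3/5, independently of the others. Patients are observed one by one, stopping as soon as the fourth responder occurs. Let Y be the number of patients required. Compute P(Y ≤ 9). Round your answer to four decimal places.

Finishing within 9 patients ⇔ at least 4 successes in the first 9. With X ~ Binomial(9, 0.60), P(Y ≤ 9) = 1 − P(X ≤ 3).
  k=0: C(9,0)·0.60^0·0.40^9 = 0.000262
  k=1: C(9,1)·0.60^1·0.40^8 = 0.003539
  k=2: C(9,2)·0.60^2·0.40^7 = 0.021234
  k=3: C(9,3)·0.60^3·0.40^6 = 0.074318
1 − 0.099353 = 0.900647

0.9006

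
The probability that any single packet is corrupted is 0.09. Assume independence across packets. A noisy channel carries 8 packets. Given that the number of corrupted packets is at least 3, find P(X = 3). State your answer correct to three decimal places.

X ~ Binomial(8, 0.09). Want P(X=3 | X≥3) = P(X=3) / P(X≥3).
P(X=3) = C(8,3)·0.09^3·0.91^5 = 0.02548
P(X≥3) = 1 − 0.47025 − 0.37207 − 0.12879 = 0.02889
Ratio = 0.02548 / 0.02889 = 0.88191

0.882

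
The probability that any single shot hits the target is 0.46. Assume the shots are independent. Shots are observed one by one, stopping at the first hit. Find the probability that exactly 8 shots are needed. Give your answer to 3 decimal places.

Geometric (trials to first success), p = 0.46.
P(Y = 8) = (1−p)^7 · p = 0.013389 · 0.46 = 0.00616

0.006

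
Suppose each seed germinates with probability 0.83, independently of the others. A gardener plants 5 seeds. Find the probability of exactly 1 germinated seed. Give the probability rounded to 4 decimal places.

0.0035

X ~ Binomial(n=5, p=0.83).
P(X=1) = C(5,1) · p^1 · (1−p)^4
= 5 · 0.83 · 0.00083521 = 0.003466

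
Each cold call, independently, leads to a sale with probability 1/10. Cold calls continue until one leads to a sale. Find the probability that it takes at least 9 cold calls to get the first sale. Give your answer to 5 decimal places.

0.43047

Y = number of cold calls to the first success; geometric, p = 0.10.
P(Y > 8) = P(first 8 all fail) = (1−p)^8 = 0.4304672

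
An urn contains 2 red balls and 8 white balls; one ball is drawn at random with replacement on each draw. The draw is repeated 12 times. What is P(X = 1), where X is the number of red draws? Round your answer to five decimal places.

X ~ Binomial(n=12, p=0.20).
P(X=1) = C(12,1) · p^1 · (1−p)^11
= 12 · 0.2 · 0.085899 = 0.2061584

0.20616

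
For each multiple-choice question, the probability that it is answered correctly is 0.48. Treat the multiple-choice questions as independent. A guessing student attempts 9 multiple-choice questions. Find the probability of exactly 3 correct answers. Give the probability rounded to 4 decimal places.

X ~ Binomial(n=9, p=0.48).
P(X=3) = C(9,3) · p^3 · (1−p)^6
= 84 · 0.11059 · 0.019771 = 0.183664

0.1837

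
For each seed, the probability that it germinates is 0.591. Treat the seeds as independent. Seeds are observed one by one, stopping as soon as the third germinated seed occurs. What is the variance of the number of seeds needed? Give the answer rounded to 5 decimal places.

Y = total seeds until the third success; negative binomial with r=3, p=0.591.
Var(Y) = r(1−p)/p² = 3·0.409 / 0.591² = 3.5129308

3.51293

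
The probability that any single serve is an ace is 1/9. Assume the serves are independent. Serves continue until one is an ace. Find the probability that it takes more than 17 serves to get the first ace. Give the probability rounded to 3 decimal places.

0.135

Y = number of serves to the first success; geometric, p = 0.111111.
P(Y > 17) = P(first 17 all fail) = (1−p)^17 = 0.13502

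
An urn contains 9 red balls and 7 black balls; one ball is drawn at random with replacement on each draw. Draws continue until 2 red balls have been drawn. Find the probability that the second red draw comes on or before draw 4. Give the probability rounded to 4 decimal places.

0.7749

Finishing within 4 draws ⇔ at least 2 successes in the first 4. With X ~ Binomial(4, 0.5625), P(Y ≤ 4) = 1 − P(X ≤ 1).
  k=0: C(4,0)·0.5625^0·0.4375^4 = 0.036636
  k=1: C(4,1)·0.5625^1·0.4375^3 = 0.188416
1 − 0.225052 = 0.774948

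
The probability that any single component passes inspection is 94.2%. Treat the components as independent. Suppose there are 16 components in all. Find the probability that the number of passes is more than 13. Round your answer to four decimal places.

0.9380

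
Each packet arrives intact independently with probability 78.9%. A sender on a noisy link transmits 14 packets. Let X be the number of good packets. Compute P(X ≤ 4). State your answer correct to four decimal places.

X ~ Binomial(14, 0.789); P(X ≤ 4) = Σ C(14,k) p^k (1−p)^(14−k) over k:
  k=0: C(14,0)·0.789^0·0.211^14 = 0.000000
  k=1: C(14,1)·0.789^1·0.211^13 = 0.000000
  k=2: C(14,2)·0.789^2·0.211^12 = 0.000000
  k=3: C(14,3)·0.789^3·0.211^11 = 0.000007
  k=4: C(14,4)·0.789^4·0.211^10 = 0.000068
Total = 0.000075

0.0001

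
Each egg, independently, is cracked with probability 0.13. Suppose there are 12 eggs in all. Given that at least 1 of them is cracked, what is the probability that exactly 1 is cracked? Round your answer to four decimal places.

X ~ Binomial(12, 0.13). Want P(X=1 | X≥1) = P(X=1) / P(X≥1).
P(X=1) = C(12,1)·0.13^1·0.87^11 = 0.337160
P(X≥1) = 1 − 0.188032 = 0.811968
Ratio = 0.337160 / 0.811968 = 0.415238

0.4152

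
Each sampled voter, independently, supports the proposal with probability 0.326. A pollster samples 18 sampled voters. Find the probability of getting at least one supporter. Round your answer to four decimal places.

0.9992

P(at least one) = 1 − P(none) = 1 − (1 − 0.326)^18
= 1 − 0.000824 = 0.999176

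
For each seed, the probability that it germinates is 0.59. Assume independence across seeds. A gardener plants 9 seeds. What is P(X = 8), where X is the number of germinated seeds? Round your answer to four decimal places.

X ~ Binomial(n=9, p=0.59).
P(X=8) = C(9,8) · p^8 · (1−p)^1
= 9 · 0.014683 · 0.41 = 0.054180

0.0542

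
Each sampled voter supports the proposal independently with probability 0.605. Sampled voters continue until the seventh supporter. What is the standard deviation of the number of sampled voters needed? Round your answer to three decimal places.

Y = total sampled voters until the seventh success; negative binomial with r=7, p=0.605.
SD(Y) = √[r(1−p)/p²] = √(7.55413) = 2.74848

2.748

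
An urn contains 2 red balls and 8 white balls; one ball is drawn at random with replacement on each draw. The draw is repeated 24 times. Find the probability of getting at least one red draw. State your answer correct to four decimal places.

P(at least one) = 1 − P(none) = 1 − (1 − 0.20)^24
= 1 − 0.004722 = 0.995278

0.9953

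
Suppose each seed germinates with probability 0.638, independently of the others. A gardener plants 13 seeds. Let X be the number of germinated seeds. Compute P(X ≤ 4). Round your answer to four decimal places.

X ~ Binomial(13, 0.638); P(X ≤ 4) = Σ C(13,k) p^k (1−p)^(13−k) over k:
  k=0: C(13,0)·0.638^0·0.362^13 = 0.000002
  k=1: C(13,1)·0.638^1·0.362^12 = 0.000042
  k=2: C(13,2)·0.638^2·0.362^11 = 0.000444
  k=3: C(13,3)·0.638^3·0.362^10 = 0.002870
  k=4: C(13,4)·0.638^4·0.362^9 = 0.012646
Total = 0.016005

0.0160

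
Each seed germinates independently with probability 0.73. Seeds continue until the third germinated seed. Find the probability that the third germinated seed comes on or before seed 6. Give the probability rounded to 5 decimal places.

0.95085

Finishing within 6 seeds ⇔ at least 3 successes in the first 6. With X ~ Binomial(6, 0.73), P(Y ≤ 6) = 1 − P(X ≤ 2).
  k=0: C(6,0)·0.73^0·0.27^6 = 0.0003874
  k=1: C(6,1)·0.73^1·0.27^5 = 0.0062848
  k=2: C(6,2)·0.73^2·0.27^4 = 0.0424807
1 − 0.0491530 = 0.9508470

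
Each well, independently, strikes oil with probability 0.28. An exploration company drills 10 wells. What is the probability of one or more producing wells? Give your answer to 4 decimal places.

0.9626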